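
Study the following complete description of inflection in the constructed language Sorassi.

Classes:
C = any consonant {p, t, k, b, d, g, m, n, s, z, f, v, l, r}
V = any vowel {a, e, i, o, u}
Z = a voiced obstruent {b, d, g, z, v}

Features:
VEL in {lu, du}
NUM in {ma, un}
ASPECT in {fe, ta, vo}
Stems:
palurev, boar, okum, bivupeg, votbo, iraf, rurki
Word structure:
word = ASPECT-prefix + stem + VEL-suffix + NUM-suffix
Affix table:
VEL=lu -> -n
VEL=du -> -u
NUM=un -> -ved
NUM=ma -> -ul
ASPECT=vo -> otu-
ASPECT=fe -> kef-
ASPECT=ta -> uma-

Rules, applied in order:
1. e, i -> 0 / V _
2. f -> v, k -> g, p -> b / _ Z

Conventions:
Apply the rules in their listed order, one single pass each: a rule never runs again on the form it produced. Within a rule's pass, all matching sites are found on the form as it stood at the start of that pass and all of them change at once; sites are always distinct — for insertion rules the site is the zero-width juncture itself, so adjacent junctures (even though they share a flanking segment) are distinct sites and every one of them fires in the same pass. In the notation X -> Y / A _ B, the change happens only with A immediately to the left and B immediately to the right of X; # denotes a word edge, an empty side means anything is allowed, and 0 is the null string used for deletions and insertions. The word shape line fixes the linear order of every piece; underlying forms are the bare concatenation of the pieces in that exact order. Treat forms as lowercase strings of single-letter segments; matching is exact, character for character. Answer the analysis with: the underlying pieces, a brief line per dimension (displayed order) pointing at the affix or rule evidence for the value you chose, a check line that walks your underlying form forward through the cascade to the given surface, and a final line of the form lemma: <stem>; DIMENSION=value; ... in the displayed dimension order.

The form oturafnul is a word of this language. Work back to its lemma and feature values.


underlying: otu-iraf-n-ul
VEL=lu - signalled by the affix -n
NUM=ma - signalled by the affix -ul
ASPECT=vo - signalled by the affix otu-
check: otuirafnul -> oturafnul -> oturafnul
lemma: iraf; VEL=lu; NUM=ma; ASPECT=vo


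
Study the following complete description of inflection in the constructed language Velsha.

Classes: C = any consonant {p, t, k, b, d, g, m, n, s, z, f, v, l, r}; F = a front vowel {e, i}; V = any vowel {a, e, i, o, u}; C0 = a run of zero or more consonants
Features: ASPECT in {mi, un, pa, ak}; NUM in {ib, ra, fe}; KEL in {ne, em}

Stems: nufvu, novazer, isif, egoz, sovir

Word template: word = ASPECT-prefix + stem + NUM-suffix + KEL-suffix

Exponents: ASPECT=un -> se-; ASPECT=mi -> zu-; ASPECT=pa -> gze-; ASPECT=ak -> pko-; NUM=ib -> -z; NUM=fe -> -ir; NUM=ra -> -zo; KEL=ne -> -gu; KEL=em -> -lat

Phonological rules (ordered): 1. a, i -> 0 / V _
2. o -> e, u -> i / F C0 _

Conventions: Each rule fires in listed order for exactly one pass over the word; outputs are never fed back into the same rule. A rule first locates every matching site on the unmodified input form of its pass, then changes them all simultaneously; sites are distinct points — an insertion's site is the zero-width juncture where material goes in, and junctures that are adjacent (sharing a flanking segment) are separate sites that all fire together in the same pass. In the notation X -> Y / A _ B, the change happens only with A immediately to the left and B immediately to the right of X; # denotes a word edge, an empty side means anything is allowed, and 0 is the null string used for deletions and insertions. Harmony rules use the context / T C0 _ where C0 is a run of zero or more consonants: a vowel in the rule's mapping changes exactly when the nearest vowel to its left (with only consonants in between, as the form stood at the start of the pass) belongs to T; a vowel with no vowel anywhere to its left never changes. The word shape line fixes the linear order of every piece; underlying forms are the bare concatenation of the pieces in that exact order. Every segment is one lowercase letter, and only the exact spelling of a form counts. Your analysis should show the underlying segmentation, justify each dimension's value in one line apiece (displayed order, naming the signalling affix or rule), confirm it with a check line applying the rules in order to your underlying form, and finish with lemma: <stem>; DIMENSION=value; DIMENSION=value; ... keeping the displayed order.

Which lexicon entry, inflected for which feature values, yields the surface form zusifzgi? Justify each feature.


underlying: zu-isif-z-gu
ASPECT=mi - signalled by the affix zu-
NUM=ib - signalled by the affix -z
KEL=ne - signalled by the affix -gu
check: zuisifzgu -> zusifzgu -> zusifzgi
lemma: isif; ASPECT=mi; NUM=ib; KEL=ne


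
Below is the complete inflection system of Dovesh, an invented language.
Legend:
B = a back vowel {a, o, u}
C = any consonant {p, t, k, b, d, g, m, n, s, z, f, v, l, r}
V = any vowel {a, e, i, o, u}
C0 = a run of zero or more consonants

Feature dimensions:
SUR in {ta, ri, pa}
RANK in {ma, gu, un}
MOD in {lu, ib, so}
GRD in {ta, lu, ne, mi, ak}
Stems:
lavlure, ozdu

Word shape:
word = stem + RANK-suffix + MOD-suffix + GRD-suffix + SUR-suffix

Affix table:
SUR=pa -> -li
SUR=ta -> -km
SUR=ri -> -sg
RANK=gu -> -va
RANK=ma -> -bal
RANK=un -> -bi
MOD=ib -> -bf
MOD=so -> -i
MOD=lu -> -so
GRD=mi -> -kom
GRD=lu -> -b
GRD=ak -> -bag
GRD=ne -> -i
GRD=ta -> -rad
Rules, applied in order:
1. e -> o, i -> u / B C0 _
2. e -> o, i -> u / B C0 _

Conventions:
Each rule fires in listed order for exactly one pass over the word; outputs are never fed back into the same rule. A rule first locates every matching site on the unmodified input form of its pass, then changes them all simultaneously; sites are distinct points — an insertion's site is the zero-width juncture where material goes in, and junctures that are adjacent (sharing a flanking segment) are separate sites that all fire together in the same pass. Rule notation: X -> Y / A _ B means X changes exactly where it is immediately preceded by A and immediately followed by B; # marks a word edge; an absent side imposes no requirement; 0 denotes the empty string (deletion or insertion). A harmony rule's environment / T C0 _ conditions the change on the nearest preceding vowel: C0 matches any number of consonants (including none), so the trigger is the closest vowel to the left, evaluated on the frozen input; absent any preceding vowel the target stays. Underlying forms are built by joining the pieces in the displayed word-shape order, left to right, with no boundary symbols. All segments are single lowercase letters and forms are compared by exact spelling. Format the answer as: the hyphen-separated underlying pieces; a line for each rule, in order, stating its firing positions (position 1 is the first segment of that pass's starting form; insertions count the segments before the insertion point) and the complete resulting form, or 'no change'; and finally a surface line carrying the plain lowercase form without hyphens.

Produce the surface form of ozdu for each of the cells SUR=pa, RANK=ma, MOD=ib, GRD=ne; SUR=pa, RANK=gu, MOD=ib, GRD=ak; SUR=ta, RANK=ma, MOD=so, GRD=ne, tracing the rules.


cell SUR=pa, RANK=ma, MOD=ib, GRD=ne:
underlying: ozdu-bal-bf-i-li
1. e -> o, i -> u / B C0 _: fires at position(s) 10: ozdubalbfuli
2. e -> o, i -> u / B C0 _: fires at position(s) 12: ozdubalbfulu
surface: ozdubalbfulu

cell SUR=pa, RANK=gu, MOD=ib, GRD=ak:
underlying: ozdu-va-bf-bag-li
1. e -> o, i -> u / B C0 _: fires at position(s) 13: ozduvabfbaglu
2. e -> o, i -> u / B C0 _: no change
surface: ozduvabfbaglu

cell SUR=ta, RANK=ma, MOD=so, GRD=ne:
underlying: ozdu-bal-i-i-km
1. e -> o, i -> u / B C0 _: fires at position(s) 8: ozdubaluikm
2. e -> o, i -> u / B C0 _: fires at position(s) 9: ozdubaluukm
surface: ozdubaluukm


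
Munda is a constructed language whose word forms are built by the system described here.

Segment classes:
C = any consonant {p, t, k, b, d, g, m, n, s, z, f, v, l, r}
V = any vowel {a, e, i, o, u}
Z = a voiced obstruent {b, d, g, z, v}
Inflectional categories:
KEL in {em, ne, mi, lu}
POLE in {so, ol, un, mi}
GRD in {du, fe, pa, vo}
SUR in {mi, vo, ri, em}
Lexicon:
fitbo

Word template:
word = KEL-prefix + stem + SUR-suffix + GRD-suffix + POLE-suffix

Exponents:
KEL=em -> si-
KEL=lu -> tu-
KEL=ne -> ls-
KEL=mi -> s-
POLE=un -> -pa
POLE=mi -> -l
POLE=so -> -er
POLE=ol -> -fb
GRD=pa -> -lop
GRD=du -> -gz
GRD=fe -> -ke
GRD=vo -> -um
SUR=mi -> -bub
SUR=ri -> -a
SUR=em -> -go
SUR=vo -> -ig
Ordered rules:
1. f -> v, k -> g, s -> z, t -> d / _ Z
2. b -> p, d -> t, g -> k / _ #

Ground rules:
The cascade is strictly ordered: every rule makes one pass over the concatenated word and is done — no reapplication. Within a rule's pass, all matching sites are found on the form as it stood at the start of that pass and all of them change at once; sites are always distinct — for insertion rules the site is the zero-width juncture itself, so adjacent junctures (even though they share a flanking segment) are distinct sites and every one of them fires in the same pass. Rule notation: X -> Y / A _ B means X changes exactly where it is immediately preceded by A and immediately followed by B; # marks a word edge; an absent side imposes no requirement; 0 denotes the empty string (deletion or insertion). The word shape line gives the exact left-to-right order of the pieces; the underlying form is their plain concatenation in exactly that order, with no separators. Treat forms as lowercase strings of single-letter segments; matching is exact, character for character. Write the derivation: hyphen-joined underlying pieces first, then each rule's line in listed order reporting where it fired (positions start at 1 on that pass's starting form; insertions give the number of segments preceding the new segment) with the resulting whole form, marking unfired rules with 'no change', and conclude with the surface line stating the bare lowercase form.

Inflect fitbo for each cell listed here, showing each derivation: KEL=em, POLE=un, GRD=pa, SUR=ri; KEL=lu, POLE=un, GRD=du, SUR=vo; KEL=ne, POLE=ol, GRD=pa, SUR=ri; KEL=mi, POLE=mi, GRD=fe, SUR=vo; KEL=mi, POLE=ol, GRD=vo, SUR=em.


cell KEL=em, POLE=un, GRD=pa, SUR=ri:
underlying: si-fitbo-a-lop-pa
1. f -> v, k -> g, s -> z, t -> d / _ Z: fires at position(s) 5: sifidboaloppa
2. b -> p, d -> t, g -> k / _ #: no change
surface: sifidboaloppa

cell KEL=lu, POLE=un, GRD=du, SUR=vo:
underlying: tu-fitbo-ig-gz-pa
1. f -> v, k -> g, s -> z, t -> d / _ Z: fires at position(s) 5: tufidboiggzpa
2. b -> p, d -> t, g -> k / _ #: no change
surface: tufidboiggzpa

cell KEL=ne, POLE=ol, GRD=pa, SUR=ri:
underlying: ls-fitbo-a-lop-fb
1. f -> v, k -> g, s -> z, t -> d / _ Z: fires at position(s) 5, 12: lsfidboalopvb
2. b -> p, d -> t, g -> k / _ #: fires at position(s) 13: lsfidboalopvp
surface: lsfidboalopvp

cell KEL=mi, POLE=mi, GRD=fe, SUR=vo:
underlying: s-fitbo-ig-ke-l
1. f -> v, k -> g, s -> z, t -> d / _ Z: fires at position(s) 4: sfidboigkel
2. b -> p, d -> t, g -> k / _ #: no change
surface: sfidboigkel

cell KEL=mi, POLE=ol, GRD=vo, SUR=em:
underlying: s-fitbo-go-um-fb
1. f -> v, k -> g, s -> z, t -> d / _ Z: fires at position(s) 4, 11: sfidbogoumvb
2. b -> p, d -> t, g -> k / _ #: fires at position(s) 12: sfidbogoumvp
surface: sfidbogoumvp


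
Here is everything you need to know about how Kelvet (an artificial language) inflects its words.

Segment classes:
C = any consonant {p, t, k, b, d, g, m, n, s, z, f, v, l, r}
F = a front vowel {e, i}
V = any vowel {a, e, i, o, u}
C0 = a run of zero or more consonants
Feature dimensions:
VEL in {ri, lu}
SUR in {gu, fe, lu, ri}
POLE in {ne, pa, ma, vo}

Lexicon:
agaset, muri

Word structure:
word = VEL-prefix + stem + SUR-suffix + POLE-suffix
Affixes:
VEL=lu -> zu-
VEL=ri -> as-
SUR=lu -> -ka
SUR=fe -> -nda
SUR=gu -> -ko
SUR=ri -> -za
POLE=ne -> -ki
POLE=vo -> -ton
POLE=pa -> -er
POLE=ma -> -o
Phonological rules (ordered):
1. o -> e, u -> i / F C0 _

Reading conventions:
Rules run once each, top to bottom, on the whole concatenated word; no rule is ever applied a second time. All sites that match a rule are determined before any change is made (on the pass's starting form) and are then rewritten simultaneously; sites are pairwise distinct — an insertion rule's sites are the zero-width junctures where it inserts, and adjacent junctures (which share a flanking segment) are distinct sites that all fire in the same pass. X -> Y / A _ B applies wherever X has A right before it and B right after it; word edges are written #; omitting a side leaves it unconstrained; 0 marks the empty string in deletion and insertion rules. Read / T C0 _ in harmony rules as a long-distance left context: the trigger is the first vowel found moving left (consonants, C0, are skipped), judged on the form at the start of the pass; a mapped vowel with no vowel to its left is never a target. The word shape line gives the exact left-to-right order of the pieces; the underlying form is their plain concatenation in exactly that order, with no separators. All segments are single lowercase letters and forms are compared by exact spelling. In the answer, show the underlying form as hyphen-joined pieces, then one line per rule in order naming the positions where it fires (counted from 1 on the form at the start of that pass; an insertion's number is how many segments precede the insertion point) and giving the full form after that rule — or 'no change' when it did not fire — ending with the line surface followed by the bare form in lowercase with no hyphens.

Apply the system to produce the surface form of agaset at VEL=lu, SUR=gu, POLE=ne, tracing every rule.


underlying: zu-agaset-ko-ki
1. o -> e, u -> i / F C0 _: fires at position(s) 10: zuagasetkeki
surface: zuagasetkeki


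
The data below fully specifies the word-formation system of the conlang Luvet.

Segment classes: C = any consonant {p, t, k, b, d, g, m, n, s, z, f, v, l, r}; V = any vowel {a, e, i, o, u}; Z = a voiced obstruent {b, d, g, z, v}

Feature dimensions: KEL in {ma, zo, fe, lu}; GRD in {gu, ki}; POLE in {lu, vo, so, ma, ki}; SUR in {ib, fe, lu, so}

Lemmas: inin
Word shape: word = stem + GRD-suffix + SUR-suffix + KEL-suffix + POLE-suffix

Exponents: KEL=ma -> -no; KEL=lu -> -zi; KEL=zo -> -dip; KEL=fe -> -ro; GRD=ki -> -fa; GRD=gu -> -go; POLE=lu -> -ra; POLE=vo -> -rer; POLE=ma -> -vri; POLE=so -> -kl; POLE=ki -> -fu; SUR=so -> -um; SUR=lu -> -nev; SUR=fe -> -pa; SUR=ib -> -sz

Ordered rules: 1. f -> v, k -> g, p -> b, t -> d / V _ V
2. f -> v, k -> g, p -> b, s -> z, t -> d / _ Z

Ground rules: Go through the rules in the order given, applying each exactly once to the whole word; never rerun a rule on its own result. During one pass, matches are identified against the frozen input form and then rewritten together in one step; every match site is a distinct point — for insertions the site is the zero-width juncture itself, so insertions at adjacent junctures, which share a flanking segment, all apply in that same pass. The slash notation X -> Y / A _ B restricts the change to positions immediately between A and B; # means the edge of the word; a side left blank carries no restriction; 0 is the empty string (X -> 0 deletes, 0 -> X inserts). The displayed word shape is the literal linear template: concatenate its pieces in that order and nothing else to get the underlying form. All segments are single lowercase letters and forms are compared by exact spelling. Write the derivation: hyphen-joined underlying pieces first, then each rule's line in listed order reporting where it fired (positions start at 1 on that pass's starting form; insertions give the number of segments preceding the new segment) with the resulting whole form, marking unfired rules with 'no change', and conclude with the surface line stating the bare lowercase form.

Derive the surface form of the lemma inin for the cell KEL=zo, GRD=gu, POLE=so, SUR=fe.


underlying: inin-go-pa-dip-kl
1. f -> v, k -> g, p -> b, t -> d / V _ V: fires at position(s) 7: iningobadipkl
2. f -> v, k -> g, p -> b, s -> z, t -> d / _ Z: no change
surface: iningobadipkl


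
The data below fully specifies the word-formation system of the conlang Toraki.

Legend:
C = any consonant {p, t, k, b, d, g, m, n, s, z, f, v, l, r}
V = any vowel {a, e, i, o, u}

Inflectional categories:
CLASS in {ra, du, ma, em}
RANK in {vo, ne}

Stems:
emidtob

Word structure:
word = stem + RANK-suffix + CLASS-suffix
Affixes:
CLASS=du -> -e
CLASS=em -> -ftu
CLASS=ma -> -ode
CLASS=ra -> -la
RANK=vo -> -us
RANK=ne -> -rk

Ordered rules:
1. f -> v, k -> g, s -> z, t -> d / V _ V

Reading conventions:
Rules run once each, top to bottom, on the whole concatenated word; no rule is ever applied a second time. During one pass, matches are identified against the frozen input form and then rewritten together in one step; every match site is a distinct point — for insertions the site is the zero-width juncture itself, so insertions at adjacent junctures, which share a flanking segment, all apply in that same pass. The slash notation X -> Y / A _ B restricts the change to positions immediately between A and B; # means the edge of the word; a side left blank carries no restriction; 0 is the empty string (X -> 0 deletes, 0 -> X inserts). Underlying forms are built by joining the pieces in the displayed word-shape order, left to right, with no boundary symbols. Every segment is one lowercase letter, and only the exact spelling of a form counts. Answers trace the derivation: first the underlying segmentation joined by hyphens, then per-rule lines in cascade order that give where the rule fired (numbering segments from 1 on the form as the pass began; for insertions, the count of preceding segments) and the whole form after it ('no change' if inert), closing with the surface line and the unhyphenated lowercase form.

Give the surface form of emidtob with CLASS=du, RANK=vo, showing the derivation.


underlying: emidtob-us-e
1. f -> v, k -> g, s -> z, t -> d / V _ V: fires at position(s) 9: emidtobuze
surface: emidtobuze


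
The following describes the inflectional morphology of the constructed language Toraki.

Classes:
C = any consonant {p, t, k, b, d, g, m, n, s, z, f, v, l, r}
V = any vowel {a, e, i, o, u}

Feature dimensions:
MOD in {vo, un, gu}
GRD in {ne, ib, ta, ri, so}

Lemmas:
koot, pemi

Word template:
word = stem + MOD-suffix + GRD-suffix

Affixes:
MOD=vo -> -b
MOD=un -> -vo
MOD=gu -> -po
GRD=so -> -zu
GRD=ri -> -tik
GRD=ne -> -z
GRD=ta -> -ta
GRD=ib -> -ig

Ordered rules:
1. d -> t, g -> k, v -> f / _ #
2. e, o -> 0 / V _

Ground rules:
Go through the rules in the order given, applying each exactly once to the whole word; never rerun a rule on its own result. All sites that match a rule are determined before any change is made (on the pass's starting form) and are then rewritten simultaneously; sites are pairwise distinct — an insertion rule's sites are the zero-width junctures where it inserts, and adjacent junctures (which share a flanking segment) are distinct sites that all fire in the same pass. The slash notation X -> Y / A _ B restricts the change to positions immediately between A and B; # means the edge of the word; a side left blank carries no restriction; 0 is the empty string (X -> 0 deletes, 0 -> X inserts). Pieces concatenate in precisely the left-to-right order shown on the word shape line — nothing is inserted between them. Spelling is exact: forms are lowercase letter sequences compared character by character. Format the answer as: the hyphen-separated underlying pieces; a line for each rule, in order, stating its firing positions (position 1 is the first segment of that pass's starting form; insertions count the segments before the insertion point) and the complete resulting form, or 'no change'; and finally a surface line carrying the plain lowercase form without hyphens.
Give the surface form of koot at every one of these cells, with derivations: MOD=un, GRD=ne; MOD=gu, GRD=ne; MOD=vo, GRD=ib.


cell MOD=un, GRD=ne:
underlying: koot-vo-z
1. d -> t, g -> k, v -> f / _ #: no change
2. e, o -> 0 / V _: fires at position(s) 3: kotvoz
surface: kotvoz

cell MOD=gu, GRD=ne:
underlying: koot-po-z
1. d -> t, g -> k, v -> f / _ #: no change
2. e, o -> 0 / V _: fires at position(s) 3: kotpoz
surface: kotpoz

cell MOD=vo, GRD=ib:
underlying: koot-b-ig
1. d -> t, g -> k, v -> f / _ #: fires at position(s) 7: kootbik
2. e, o -> 0 / V _: fires at position(s) 3: kotbik
surface: kotbik


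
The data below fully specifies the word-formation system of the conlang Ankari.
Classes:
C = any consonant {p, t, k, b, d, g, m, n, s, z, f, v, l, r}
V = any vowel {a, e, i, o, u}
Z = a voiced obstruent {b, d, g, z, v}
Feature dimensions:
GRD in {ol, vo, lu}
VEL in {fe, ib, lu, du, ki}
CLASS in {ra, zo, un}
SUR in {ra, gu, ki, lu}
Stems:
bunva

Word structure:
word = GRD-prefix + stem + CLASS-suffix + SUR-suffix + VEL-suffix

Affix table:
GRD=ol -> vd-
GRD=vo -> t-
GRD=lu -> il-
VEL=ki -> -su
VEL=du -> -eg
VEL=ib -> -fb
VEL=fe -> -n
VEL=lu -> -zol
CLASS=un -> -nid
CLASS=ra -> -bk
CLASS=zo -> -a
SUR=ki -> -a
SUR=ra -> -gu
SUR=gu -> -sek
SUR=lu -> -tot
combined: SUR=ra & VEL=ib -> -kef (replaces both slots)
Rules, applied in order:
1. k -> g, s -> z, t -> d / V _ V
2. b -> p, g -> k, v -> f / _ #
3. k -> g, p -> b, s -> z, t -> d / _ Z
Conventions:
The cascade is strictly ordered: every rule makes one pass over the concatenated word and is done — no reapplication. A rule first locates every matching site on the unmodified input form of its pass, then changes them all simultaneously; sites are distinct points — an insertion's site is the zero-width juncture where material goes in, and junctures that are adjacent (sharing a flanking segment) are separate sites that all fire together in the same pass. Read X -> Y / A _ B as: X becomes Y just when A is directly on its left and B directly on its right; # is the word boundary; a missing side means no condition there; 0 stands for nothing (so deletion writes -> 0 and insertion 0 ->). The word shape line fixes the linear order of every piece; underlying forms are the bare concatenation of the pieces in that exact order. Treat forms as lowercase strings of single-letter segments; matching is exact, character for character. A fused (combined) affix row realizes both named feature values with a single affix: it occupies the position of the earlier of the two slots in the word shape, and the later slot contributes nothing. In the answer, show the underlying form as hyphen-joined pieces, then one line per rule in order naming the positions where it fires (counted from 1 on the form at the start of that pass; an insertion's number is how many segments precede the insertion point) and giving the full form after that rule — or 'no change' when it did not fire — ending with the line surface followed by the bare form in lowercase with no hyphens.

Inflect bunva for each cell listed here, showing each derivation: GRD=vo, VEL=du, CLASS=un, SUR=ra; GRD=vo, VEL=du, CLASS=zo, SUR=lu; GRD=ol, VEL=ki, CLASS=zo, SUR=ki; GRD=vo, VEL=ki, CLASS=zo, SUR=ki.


cell GRD=vo, VEL=du, CLASS=un, SUR=ra:
underlying: t-bunva-nid-gu-eg
1. k -> g, s -> z, t -> d / V _ V: no change
2. b -> p, g -> k, v -> f / _ #: fires at position(s) 13: tbunvanidguek
3. k -> g, p -> b, s -> z, t -> d / _ Z: fires at position(s) 1: dbunvanidguek
surface: dbunvanidguek

cell GRD=vo, VEL=du, CLASS=zo, SUR=lu:
underlying: t-bunva-a-tot-eg
1. k -> g, s -> z, t -> d / V _ V: fires at position(s) 8, 10: tbunvaadodeg
2. b -> p, g -> k, v -> f / _ #: fires at position(s) 12: tbunvaadodek
3. k -> g, p -> b, s -> z, t -> d / _ Z: fires at position(s) 1: dbunvaadodek
surface: dbunvaadodek

cell GRD=ol, VEL=ki, CLASS=zo, SUR=ki:
underlying: vd-bunva-a-a-su
1. k -> g, s -> z, t -> d / V _ V: fires at position(s) 10: vdbunvaaazu
2. b -> p, g -> k, v -> f / _ #: no change
3. k -> g, p -> b, s -> z, t -> d / _ Z: no change
surface: vdbunvaaazu

cell GRD=vo, VEL=ki, CLASS=zo, SUR=ki:
underlying: t-bunva-a-a-su
1. k -> g, s -> z, t -> d / V _ V: fires at position(s) 9: tbunvaaazu
2. b -> p, g -> k, v -> f / _ #: no change
3. k -> g, p -> b, s -> z, t -> d / _ Z: fires at position(s) 1: dbunvaaazu
surface: dbunvaaazu


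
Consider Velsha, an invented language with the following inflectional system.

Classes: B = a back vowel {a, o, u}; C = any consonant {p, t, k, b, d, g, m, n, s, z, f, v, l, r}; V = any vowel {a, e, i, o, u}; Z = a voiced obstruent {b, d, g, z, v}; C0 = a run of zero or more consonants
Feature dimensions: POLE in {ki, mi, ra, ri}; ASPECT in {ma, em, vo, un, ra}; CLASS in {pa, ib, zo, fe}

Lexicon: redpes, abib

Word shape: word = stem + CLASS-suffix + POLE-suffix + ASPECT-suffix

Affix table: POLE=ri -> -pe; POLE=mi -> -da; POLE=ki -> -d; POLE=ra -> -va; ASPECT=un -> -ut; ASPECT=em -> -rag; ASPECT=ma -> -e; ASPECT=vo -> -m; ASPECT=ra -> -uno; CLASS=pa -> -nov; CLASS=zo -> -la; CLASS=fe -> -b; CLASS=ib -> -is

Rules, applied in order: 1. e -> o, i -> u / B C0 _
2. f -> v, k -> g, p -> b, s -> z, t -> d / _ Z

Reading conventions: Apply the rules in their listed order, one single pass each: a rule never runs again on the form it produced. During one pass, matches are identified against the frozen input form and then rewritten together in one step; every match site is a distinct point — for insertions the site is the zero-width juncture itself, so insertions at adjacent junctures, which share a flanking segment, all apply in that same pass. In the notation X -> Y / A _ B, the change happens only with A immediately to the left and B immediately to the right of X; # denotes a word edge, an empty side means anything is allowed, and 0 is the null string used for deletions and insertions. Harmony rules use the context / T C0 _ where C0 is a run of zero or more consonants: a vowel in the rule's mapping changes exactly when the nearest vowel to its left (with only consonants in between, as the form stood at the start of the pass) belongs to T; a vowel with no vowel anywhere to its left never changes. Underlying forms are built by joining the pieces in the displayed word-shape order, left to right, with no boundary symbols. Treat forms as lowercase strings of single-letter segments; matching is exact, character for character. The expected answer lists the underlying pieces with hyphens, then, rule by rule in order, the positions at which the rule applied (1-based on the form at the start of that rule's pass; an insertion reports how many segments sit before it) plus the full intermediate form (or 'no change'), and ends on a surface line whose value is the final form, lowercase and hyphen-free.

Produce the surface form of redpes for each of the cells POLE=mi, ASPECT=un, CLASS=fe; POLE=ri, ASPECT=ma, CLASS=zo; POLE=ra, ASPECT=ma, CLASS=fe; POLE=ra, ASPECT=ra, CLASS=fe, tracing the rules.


cell POLE=mi, ASPECT=un, CLASS=fe:
underlying: redpes-b-da-ut
1. e -> o, i -> u / B C0 _: no change
2. f -> v, k -> g, p -> b, s -> z, t -> d / _ Z: fires at position(s) 6: redpezbdaut
surface: redpezbdaut

cell POLE=ri, ASPECT=ma, CLASS=zo:
underlying: redpes-la-pe-e
1. e -> o, i -> u / B C0 _: fires at position(s) 10: redpeslapoe
2. f -> v, k -> g, p -> b, s -> z, t -> d / _ Z: no change
surface: redpeslapoe

cell POLE=ra, ASPECT=ma, CLASS=fe:
underlying: redpes-b-va-e
1. e -> o, i -> u / B C0 _: fires at position(s) 10: redpesbvao
2. f -> v, k -> g, p -> b, s -> z, t -> d / _ Z: fires at position(s) 6: redpezbvao
surface: redpezbvao

cell POLE=ra, ASPECT=ra, CLASS=fe:
underlying: redpes-b-va-uno
1. e -> o, i -> u / B C0 _: no change
2. f -> v, k -> g, p -> b, s -> z, t -> d / _ Z: fires at position(s) 6: redpezbvauno
surface: redpezbvauno


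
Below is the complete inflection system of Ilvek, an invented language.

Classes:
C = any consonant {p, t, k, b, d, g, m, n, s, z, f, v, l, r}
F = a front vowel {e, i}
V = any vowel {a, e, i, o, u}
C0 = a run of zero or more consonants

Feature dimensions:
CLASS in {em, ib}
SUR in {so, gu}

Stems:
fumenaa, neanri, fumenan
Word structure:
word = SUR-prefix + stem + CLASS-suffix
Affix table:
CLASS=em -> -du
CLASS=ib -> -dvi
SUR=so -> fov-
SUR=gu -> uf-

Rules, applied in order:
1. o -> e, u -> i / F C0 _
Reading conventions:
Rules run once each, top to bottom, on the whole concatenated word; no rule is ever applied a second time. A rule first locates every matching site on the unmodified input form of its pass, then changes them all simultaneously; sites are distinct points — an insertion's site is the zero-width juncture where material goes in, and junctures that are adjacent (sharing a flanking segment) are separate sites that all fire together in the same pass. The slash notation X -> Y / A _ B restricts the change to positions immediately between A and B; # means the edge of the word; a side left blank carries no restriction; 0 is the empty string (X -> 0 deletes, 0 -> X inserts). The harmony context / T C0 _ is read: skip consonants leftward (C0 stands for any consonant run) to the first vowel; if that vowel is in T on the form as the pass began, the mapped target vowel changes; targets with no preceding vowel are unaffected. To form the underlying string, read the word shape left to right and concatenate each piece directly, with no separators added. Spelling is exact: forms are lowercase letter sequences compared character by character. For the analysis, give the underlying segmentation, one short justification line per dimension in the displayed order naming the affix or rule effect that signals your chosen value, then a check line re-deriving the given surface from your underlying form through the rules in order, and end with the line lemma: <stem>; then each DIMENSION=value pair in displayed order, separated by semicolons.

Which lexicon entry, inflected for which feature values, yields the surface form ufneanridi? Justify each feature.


underlying: uf-neanri-du
CLASS=em - signalled by the affix -du
SUR=gu - signalled by the affix uf-
check: ufneanridu -> ufneanridi
lemma: neanri; CLASS=em; SUR=gu


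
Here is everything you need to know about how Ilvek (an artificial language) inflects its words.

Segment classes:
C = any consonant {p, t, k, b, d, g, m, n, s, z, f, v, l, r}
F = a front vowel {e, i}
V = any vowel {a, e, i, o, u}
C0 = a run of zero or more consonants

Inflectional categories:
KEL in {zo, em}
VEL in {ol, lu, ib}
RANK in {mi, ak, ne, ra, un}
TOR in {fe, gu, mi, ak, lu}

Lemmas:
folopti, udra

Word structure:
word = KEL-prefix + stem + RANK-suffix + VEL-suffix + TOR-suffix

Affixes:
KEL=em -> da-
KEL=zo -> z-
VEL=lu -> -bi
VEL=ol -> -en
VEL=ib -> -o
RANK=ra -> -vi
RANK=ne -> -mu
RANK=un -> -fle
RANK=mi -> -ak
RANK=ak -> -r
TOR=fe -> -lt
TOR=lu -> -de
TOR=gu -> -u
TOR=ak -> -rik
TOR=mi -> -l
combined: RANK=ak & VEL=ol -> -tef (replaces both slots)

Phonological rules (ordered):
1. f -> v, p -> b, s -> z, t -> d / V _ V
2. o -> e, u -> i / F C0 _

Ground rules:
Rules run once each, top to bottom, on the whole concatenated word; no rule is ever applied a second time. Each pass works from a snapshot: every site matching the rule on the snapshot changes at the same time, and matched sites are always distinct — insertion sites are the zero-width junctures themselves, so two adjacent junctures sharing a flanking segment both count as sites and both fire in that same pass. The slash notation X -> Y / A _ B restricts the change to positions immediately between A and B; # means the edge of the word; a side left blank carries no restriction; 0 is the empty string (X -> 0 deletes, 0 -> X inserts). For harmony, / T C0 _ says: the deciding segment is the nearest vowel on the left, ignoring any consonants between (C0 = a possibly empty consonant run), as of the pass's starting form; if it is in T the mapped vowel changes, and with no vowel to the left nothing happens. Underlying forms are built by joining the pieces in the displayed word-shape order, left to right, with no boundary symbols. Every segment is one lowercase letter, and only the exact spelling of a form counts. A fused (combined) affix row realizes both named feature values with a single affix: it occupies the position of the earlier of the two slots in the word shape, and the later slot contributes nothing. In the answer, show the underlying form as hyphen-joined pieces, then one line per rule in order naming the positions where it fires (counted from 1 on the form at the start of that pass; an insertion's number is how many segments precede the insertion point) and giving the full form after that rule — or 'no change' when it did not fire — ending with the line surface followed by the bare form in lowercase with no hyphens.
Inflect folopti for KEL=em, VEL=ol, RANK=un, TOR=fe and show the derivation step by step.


underlying: da-folopti-fle-en-lt
1. f -> v, p -> b, s -> z, t -> d / V _ V: fires at position(s) 3: davoloptifleenlt
2. o -> e, u -> i / F C0 _: no change
surface: davoloptifleenlt


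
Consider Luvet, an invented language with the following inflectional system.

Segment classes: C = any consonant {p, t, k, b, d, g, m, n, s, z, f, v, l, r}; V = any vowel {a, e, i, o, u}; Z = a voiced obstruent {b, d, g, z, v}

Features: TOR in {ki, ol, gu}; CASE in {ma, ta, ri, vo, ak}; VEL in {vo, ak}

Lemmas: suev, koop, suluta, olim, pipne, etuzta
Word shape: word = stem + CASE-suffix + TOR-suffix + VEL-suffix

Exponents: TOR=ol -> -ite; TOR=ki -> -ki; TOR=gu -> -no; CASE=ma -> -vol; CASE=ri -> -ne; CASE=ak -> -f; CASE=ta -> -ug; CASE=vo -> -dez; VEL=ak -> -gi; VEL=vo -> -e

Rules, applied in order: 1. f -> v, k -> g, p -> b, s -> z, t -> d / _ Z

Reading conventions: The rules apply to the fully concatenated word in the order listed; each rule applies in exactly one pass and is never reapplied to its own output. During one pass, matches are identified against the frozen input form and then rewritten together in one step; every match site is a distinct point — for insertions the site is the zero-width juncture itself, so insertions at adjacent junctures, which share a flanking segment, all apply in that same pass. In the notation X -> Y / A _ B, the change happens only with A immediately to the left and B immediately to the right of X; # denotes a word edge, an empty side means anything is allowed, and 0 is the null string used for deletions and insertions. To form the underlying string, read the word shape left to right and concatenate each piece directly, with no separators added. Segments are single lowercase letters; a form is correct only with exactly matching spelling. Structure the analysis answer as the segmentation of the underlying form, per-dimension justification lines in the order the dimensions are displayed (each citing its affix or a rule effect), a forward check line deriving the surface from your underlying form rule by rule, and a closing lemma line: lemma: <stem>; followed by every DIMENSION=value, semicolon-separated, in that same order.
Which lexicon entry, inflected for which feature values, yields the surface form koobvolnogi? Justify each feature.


underlying: koop-vol-no-gi
TOR=gu - signalled by the affix -no
CASE=ma - signalled by the affix -vol
VEL=ak - signalled by the affix -gi
check: koopvolnogi -> koobvolnogi
lemma: koop; TOR=gu; CASE=ma; VEL=ak


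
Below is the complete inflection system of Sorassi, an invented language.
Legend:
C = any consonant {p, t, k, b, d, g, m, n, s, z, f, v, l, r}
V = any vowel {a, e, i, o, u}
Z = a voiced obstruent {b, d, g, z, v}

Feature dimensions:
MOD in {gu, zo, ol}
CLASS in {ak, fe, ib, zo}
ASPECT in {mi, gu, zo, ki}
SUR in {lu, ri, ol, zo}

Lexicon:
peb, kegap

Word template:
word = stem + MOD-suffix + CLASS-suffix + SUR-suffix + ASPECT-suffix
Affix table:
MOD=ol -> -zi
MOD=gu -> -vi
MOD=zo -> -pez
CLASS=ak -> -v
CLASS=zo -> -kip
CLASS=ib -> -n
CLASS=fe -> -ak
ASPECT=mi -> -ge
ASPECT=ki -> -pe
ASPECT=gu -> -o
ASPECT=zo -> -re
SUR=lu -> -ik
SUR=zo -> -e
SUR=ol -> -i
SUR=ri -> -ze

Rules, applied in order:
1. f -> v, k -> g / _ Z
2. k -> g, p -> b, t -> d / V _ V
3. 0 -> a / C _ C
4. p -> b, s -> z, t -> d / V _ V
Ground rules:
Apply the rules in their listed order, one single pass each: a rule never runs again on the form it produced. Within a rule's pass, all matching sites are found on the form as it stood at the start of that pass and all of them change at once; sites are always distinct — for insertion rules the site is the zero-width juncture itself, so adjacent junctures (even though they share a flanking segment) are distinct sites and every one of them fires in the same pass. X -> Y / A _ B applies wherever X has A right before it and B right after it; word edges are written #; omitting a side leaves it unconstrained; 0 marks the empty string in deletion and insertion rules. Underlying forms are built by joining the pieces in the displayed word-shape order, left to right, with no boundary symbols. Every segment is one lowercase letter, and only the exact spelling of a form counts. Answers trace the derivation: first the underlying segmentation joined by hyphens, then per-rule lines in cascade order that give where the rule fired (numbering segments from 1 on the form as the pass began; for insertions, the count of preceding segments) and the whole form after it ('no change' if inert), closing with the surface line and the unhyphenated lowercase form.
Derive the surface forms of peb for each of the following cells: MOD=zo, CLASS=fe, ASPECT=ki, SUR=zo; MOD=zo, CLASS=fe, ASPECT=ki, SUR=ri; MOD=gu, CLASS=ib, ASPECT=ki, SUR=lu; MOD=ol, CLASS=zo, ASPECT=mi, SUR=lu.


cell MOD=zo, CLASS=fe, ASPECT=ki, SUR=zo:
underlying: peb-pez-ak-e-pe
1. f -> v, k -> g / _ Z: no change
2. k -> g, p -> b, t -> d / V _ V: fires at position(s) 8, 10: pebpezagebe
3. 0 -> a / C _ C: inserts after position(s) 3: pebapezagebe
4. p -> b, s -> z, t -> d / V _ V: fires at position(s) 5: pebabezagebe
surface: pebabezagebe

cell MOD=zo, CLASS=fe, ASPECT=ki, SUR=ri:
underlying: peb-pez-ak-ze-pe
1. f -> v, k -> g / _ Z: fires at position(s) 8: pebpezagzepe
2. k -> g, p -> b, t -> d / V _ V: fires at position(s) 11: pebpezagzebe
3. 0 -> a / C _ C: inserts after position(s) 3, 8: pebapezagazebe
4. p -> b, s -> z, t -> d / V _ V: fires at position(s) 5: pebabezagazebe
surface: pebabezagazebe

cell MOD=gu, CLASS=ib, ASPECT=ki, SUR=lu:
underlying: peb-vi-n-ik-pe
1. f -> v, k -> g / _ Z: no change
2. k -> g, p -> b, t -> d / V _ V: no change
3. 0 -> a / C _ C: inserts after position(s) 3, 8: pebavinikape
4. p -> b, s -> z, t -> d / V _ V: fires at position(s) 11: pebavinikabe
surface: pebavinikabe

cell MOD=ol, CLASS=zo, ASPECT=mi, SUR=lu:
underlying: peb-zi-kip-ik-ge
1. f -> v, k -> g / _ Z: fires at position(s) 10: pebzikipigge
2. k -> g, p -> b, t -> d / V _ V: fires at position(s) 6, 8: pebzigibigge
3. 0 -> a / C _ C: inserts after position(s) 3, 10: pebazigibigage
4. p -> b, s -> z, t -> d / V _ V: no change
surface: pebazigibigage


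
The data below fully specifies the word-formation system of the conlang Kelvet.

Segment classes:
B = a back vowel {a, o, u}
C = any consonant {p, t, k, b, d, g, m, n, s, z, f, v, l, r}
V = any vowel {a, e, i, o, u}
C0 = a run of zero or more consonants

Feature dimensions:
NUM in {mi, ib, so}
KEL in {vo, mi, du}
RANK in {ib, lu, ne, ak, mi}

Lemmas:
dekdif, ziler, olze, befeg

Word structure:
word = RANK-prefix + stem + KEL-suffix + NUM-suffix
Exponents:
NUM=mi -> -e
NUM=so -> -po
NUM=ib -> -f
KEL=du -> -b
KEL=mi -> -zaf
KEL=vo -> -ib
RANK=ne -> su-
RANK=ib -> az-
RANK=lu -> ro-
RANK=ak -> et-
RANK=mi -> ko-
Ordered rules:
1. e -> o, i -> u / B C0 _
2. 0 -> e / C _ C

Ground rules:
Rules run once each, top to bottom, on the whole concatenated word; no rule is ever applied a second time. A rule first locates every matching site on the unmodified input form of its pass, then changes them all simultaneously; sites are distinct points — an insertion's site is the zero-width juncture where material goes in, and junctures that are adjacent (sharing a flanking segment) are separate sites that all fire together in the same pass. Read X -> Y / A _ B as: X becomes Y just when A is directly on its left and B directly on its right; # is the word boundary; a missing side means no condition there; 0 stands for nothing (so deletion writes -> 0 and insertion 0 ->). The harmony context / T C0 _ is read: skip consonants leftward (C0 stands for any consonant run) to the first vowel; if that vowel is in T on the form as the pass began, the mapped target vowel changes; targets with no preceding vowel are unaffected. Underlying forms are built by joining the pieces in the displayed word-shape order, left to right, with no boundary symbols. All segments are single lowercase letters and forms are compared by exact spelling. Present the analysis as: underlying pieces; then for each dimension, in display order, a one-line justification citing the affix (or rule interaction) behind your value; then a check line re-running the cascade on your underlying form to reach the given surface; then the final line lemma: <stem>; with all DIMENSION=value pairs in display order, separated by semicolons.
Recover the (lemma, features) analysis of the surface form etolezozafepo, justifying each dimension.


underlying: et-olze-zaf-po
NUM=so - signalled by the affix -po
KEL=mi - signalled by the affix -zaf
RANK=ak - signalled by the affix et-
check: etolzezafpo -> etolzozafpo -> etolezozafepo
lemma: olze; NUM=so; KEL=mi; RANK=ak
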